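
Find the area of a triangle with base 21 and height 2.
Area = (1/2) * base * height
Area = (1/2) * 21 * 2
Area = 21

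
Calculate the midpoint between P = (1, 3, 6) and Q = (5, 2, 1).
Midpoint = ((1+5)/2, (3+2)/2, (6+1)/2) = (3, 2.5, 3.5)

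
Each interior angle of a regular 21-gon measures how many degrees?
Interior angle of a regular n-gon = (n-2)*180/n
Interior angle = (21-2)*180/21
Interior angle = 19*180/21
Interior angle = 3420/21
Interior angle = 162.86 degrees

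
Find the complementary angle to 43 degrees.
Complementary angles sum to 90 degrees.
Other angle = 90 - 43
Other angle = 47 degrees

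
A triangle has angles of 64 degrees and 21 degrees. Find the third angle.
Sum of angles in a triangle = 180 degrees
Third angle = 180 - 64 - 21
Third angle = 95 degrees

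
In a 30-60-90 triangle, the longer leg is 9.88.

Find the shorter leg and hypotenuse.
In a 30-60-90 triangle, sides are in ratio 1 : √3 : 2.
Long leg = short leg·√3  →  short leg = 9.88/√3 = 5.704
Hypotenuse = 2·(short leg) = 2·9.88/√3 = 11.41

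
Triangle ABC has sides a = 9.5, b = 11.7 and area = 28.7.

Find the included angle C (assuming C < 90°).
Area = ½ab·sin(C)  →  sin(C) = 2·Area/(ab)
sin(C) = 2·28.7/(9.5·11.7) = 0.516419
C = arcsin(0.516419) = 31.09°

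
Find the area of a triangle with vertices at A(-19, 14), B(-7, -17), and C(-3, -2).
Using the coordinate formula: Area = (1/2)|x₁(y₂-y₃) + x₂(y₃-y₁) + x₃(y₁-y₂)|
Area = (1/2)|(-19)((-17)-(-2)) + (-7)((-2)-14) + (-3)(14-(-17))|
Area = (1/2)|(-19)*(-15) + (-7)*(-16) + (-3)*31|
Area = (1/2)|285 + 112 + (-93)|
Area = (1/2)*304 = 152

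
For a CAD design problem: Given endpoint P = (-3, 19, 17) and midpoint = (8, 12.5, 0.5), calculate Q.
Q = (2×8 - (-3), 2×12.5 - 19, 2×0.5 - 17) = (19, 6, -16)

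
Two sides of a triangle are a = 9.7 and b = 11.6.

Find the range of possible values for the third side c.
By the triangle inequality: |a - b| < c < a + b
|9.7 - 11.6| < c < 9.7 + 11.6
1.9 < c < 21.3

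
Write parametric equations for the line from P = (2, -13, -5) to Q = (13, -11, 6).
Direction vector d = Q - P = (11, 2, 11)
x = 2 + 11t, y = -13 + 2t, z = -5 + 11t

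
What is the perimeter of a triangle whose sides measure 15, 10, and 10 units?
Perimeter = sum of all sides
Perimeter = 15 + 10 + 10
Perimeter = 35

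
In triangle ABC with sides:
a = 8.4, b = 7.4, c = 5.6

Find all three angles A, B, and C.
By the law of cosines:
cos(A) = (b² + c² - a²)/(2bc) = 0.187741  →  A = 79.18°
cos(B) = (a² + c² - b²)/(2ac) = 0.501276  →  B = 59.92°
cos(C) = (a² + b² - c²)/(2ab) = 0.755792  →  C = 40.91°
Check: A + B + C = 180.0° ✓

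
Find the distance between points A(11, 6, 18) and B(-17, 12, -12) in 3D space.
d = √[(-28)² + (6)² + (-30)²] = √1720 = 41.47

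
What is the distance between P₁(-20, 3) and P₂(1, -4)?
Using the distance formula: d = sqrt((x₂-x₁)² + (y₂-y₁)²)
dx = 1 - (-20) = 21
dy = (-4) - 3 = -7
d = sqrt(21² + (-7)²) = sqrt(441 + 49) = sqrt(490) = 22.14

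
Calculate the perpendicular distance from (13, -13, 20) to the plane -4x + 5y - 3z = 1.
d = |(-4)(13) + 5(-13) + (-3)(20) - (1)| / √((-4)² + 5² + (-3)²) = 178/√50 = 25.17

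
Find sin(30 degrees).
sin(30 degrees) = 1/2
Decimal approximation: 0.5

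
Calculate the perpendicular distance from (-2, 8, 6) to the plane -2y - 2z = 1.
d = |0(-2) + (-2)(8) + (-2)(6) - (1)| / √(0² + (-2)² + (-2)²) = 29/√8 = 10.25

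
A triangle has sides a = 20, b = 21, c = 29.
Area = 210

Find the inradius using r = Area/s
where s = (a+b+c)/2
s = (20+21+29)/2 = 35
r = Area/s = 210/35 = 6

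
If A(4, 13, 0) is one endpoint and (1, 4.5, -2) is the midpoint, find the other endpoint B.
B = (2×1 - 4, 2×4.5 - 13, 2×(-2) - 0) = (-2, -4, -4)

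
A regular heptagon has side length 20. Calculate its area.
For a regular 7-gon with side length s = 20:
Apothem a = s / (2*tan(pi/7)) = 20 / (2*tan(pi/7)) ≈ 20.7652
Perimeter P = 7 * 20 = 140
Area = (1/2) * P * a = (1/2) * 140 * 20.7652 = 1453.56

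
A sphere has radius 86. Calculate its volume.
Volume = (4/3) * pi * r³
Volume = (4/3) * pi * 86³
Volume = (4/3) * pi * 636056
Volume = 2664305.14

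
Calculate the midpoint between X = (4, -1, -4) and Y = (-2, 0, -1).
Midpoint = ((4-2)/2, (-1+0)/2, (-4-1)/2) = (1, -0.5, -2.5)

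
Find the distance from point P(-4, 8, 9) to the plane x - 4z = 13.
d = |1(-4) + 0(8) + (-4)(9) - (13)| / √(1² + 0² + (-4)²) = 53/√17 = 12.85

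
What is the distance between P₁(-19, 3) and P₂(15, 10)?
Using the distance formula: d = sqrt((x₂-x₁)² + (y₂-y₁)²)
dx = 15 - (-19) = 34
dy = 10 - 3 = 7
d = sqrt(34² + 7²) = sqrt(1156 + 49) = sqrt(1205) = 34.71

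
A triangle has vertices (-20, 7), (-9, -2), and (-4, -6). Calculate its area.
Using the coordinate formula: Area = (1/2)|x₁(y₂-y₃) + x₂(y₃-y₁) + x₃(y₁-y₂)|
Area = (1/2)|(-20)((-2)-(-6)) + (-9)((-6)-7) + (-4)(7-(-2))|
Area = (1/2)|(-20)*4 + (-9)*(-13) + (-4)*9|
Area = (1/2)|(-80) + 117 + (-36)|
Area = (1/2)*1 = 0.50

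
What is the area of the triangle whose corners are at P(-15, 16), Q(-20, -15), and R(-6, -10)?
Using the coordinate formula: Area = (1/2)|x₁(y₂-y₃) + x₂(y₃-y₁) + x₃(y₁-y₂)|
Area = (1/2)|(-15)((-15)-(-10)) + (-20)((-10)-16) + (-6)(16-(-15))|
Area = (1/2)|(-15)*(-5) + (-20)*(-26) + (-6)*31|
Area = (1/2)|75 + 520 + (-186)|
Area = (1/2)*409 = 204.50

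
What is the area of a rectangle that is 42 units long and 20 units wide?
Area = length * width
Area = 42 * 20
Area = 840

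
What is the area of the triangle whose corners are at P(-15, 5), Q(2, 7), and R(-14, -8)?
Using the coordinate formula: Area = (1/2)|x₁(y₂-y₃) + x₂(y₃-y₁) + x₃(y₁-y₂)|
Area = (1/2)|(-15)(7-(-8)) + 2((-8)-5) + (-14)(5-7)|
Area = (1/2)|(-15)*15 + 2*(-13) + (-14)*(-2)|
Area = (1/2)|(-225) + (-26) + 28|
Area = (1/2)*223 = 111.50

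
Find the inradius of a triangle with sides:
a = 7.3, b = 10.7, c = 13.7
s = (a+b+c)/2 = (7.3+10.7+13.7)/2 = 15.85
Area = √(s(s-a)(s-b)(s-c)) = √(15.85·8.55·5.15·2.15) = 38.7365
r = Area/s = 38.7365/15.85 = 2.444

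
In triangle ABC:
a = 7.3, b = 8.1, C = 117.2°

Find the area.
Using A = ½ab·sin(C):
A = ½·7.3·8.1·sin(117.2°) = ½·59.13·0.889416 = 26.3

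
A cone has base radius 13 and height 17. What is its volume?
Volume = (1/3) * pi * r² * h
Volume = (1/3) * pi * 13² * 17
Volume = (1/3) * pi * 169 * 17
Volume = (1/3) * pi * 2873
Volume = 3008.60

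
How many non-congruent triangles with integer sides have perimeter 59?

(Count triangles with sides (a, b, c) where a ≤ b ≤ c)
With a ≤ b ≤ c and a + b + c = 59, the triangle inequality a + b > c gives c < 59/2, so c ≤ 29.
Iterate a from 1 to ⌊p/3⌋ = 19; for each a, b ranges from a to ⌊(p−a)/2⌋ with c = p − a − b, keeping only c ≥ b.
Triples: (1, 29, 29), (2, 28, 29), (3, 27, 29), …
Count = 80 triangles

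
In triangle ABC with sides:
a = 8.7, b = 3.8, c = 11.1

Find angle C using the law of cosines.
cos(C) = (a² + b² - c²)/(2ab)
cos(C) = (8.7² + 3.8² - 11.1²)/(2·8.7·3.8) = -33.08/66.12 = -0.500302
C = arccos(-0.500302) = 120°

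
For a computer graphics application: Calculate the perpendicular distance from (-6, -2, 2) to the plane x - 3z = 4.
d = |1(-6) + 0(-2) + (-3)(2) - (4)| / √(1² + 0² + (-3)²) = 16/√10 = 5.06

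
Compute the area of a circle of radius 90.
Area = pi * r²
Area = pi * 90²
Area = pi * 8100
Area = 25446.90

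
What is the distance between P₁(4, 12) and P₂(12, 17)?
Using the distance formula: d = sqrt((x₂-x₁)² + (y₂-y₁)²)
dx = 12 - 4 = 8
dy = 17 - 12 = 5
d = sqrt(8² + 5²) = sqrt(64 + 25) = sqrt(89) = 9.43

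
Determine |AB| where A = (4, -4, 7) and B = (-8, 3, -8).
d = √[(-12)² + (7)² + (-15)²] = √418 = 20.45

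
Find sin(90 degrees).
sin(90 degrees) = 1
Decimal approximation: 1.0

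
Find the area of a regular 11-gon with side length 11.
For a regular 11-gon with side length s = 11:
Apothem a = s / (2*tan(pi/11)) = 11 / (2*tan(pi/11)) ≈ 18.7313
Perimeter P = 11 * 11 = 121
Area = (1/2) * P * a = (1/2) * 121 * 18.7313 = 1133.24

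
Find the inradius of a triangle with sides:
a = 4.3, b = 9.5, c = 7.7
s = (a+b+c)/2 = (4.3+9.5+7.7)/2 = 10.75
Area = √(s(s-a)(s-b)(s-c)) = √(10.75·6.45·1.25·3.05) = 16.2588
r = Area/s = 16.2588/10.75 = 1.512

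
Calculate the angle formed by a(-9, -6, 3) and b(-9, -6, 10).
a·b = 147, |a|² = 126, |b|² = 217
cos θ = 147/√27342 ≈ 0.889
θ ≈ 27.25°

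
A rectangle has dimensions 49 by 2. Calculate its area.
Area = length * width
Area = 49 * 2
Area = 98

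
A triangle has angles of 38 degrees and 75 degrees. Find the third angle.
Sum of angles in a triangle = 180 degrees
Third angle = 180 - 38 - 75
Third angle = 67 degrees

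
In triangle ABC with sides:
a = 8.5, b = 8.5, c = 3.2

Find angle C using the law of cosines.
cos(C) = (a² + b² - c²)/(2ab)
cos(C) = (8.5² + 8.5² - 3.2²)/(2·8.5·8.5) = 134.26/144.5 = 0.929135
C = arccos(0.929135) = 21.7°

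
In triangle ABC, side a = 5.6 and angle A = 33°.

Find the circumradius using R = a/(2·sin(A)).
R = a/(2·sin(A)) = 5.6/(2·sin(33°))
R = 5.6/(2·0.544639) = 5.6/1.089278 = 5.141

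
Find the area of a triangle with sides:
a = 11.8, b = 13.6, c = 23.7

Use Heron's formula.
s = (a+b+c)/2 = (11.8+13.6+23.7)/2 = 24.55
A = √(s(s-a)(s-b)(s-c)) = √(24.55·12.75·10.95·0.85)
A = √2913.36 = 53.98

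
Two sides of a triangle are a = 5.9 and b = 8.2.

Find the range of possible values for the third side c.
By the triangle inequality: |a - b| < c < a + b
|5.9 - 8.2| < c < 5.9 + 8.2
2.3 < c < 14.1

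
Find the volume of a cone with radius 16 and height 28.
Volume = (1/3) * pi * r² * h
Volume = (1/3) * pi * 16² * 28
Volume = (1/3) * pi * 256 * 28
Volume = (1/3) * pi * 7168
Volume = 7506.31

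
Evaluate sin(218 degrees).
sin(218 degrees) = -0.6157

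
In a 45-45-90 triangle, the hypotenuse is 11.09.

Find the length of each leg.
In a 45-45-90 triangle, hypotenuse = leg·√2  →  leg = hypotenuse/√2
leg = 11.09/√2 = 7.842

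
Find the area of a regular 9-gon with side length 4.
For a regular 9-gon with side length s = 4:
Apothem a = s / (2*tan(pi/9)) = 4 / (2*tan(pi/9)) ≈ 5.495
Perimeter P = 9 * 4 = 36
Area = (1/2) * P * a = (1/2) * 36 * 5.495 = 98.91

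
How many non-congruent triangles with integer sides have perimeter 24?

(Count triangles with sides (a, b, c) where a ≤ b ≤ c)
With a ≤ b ≤ c and a + b + c = 24, the triangle inequality a + b > c gives c < 24/2, so c ≤ 11.
Iterate a from 1 to ⌊p/3⌋ = 8; for each a, b ranges from a to ⌊(p−a)/2⌋ with c = p − a − b, keeping only c ≥ b.
Triples: (2, 11, 11), (3, 10, 11), (4, 9, 11), …
Count = 12 triangles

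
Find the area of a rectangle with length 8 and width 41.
Area = length * width
Area = 8 * 41
Area = 328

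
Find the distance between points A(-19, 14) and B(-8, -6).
Using the distance formula: d = sqrt((x₂-x₁)² + (y₂-y₁)²)
dx = (-8) - (-19) = 11
dy = (-6) - 14 = -20
d = sqrt(11² + (-20)²) = sqrt(121 + 400) = sqrt(521) = 22.83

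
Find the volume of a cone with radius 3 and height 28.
Volume = (1/3) * pi * r² * h
Volume = (1/3) * pi * 3² * 28
Volume = (1/3) * pi * 9 * 28
Volume = (1/3) * pi * 252
Volume = 263.89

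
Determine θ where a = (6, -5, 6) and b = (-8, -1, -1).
a·b = -49, |a|² = 97, |b|² = 66
cos θ = -49/√6402 ≈ -0.6124
θ ≈ 127.8°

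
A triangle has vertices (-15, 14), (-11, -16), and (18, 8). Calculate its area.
Using the coordinate formula: Area = (1/2)|x₁(y₂-y₃) + x₂(y₃-y₁) + x₃(y₁-y₂)|
Area = (1/2)|(-15)((-16)-8) + (-11)(8-14) + 18(14-(-16))|
Area = (1/2)|(-15)*(-24) + (-11)*(-6) + 18*30|
Area = (1/2)|360 + 66 + 540|
Area = (1/2)*966 = 483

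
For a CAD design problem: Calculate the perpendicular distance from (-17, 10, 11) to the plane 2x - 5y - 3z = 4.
d = |2(-17) + (-5)(10) + (-3)(11) - (4)| / √(2² + (-5)² + (-3)²) = 121/√38 = 19.63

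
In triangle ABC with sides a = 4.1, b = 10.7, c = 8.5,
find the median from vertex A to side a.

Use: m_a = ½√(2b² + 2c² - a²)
m_a = ½√(2·10.7² + 2·8.5² - 4.1²)
m_a = ½√(228.98 + 144.5 - 16.81) = ½√356.67 = 9.443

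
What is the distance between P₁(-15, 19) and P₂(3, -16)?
Using the distance formula: d = sqrt((x₂-x₁)² + (y₂-y₁)²)
dx = 3 - (-15) = 18
dy = (-16) - 19 = -35
d = sqrt(18² + (-35)²) = sqrt(324 + 1225) = sqrt(1549) = 39.36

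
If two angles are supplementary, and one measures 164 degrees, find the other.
Supplementary angles sum to 180 degrees.
Other angle = 180 - 164
Other angle = 16 degrees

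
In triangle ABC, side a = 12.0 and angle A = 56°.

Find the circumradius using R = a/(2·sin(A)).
R = a/(2·sin(A)) = 12.0/(2·sin(56°))
R = 12.0/(2·0.829038) = 12.0/1.658075 = 7.237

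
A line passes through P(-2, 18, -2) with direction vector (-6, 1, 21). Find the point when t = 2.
P(2) = (-2 + (-6)(2), 18 + 1(2), -2 + 21(2)) = (-14, 20, 40)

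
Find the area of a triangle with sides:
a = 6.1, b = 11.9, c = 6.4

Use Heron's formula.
s = (a+b+c)/2 = (6.1+11.9+6.4)/2 = 12.2
A = √(s(s-a)(s-b)(s-c)) = √(12.2·6.1·0.3·5.8)
A = √129.491 = 11.38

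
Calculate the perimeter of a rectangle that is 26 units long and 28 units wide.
Perimeter = 2 * (length + width)
Perimeter = 2 * (26 + 28)
Perimeter = 2 * 54
Perimeter = 108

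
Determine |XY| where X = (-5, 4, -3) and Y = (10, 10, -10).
d = √[(15)² + (6)² + (-7)²] = √310 = 17.61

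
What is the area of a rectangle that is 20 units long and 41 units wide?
Area = length * width
Area = 20 * 41
Area = 820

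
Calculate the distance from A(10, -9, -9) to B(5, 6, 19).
d = √[(-5)² + (15)² + (28)²] = √1034 = 32.16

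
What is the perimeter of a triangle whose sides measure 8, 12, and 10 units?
Perimeter = sum of all sides
Perimeter = 8 + 12 + 10
Perimeter = 30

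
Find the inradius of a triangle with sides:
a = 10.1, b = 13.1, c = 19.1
s = (a+b+c)/2 = (10.1+13.1+19.1)/2 = 21.15
Area = √(s(s-a)(s-b)(s-c)) = √(21.15·11.05·8.05·2.05) = 62.1028
r = Area/s = 62.1028/21.15 = 2.936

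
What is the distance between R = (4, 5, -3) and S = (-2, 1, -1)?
d = √[(-6)² + (-4)² + (2)²] = √56 = 7.483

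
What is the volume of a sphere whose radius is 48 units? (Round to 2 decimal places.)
Volume = (4/3) * pi * r³
Volume = (4/3) * pi * 48³
Volume = (4/3) * pi * 110592
Volume = 463246.69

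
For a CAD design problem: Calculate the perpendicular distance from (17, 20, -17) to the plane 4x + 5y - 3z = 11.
d = |4(17) + 5(20) + (-3)(-17) - (11)| / √(4² + 5² + (-3)²) = 208/√50 = 29.42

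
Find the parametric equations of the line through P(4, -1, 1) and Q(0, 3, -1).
Direction vector d = Q - P = (-4, 4, -2)
x = 4 - 4t, y = -1 + 4t, z = 1 - 2t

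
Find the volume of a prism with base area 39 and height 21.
Volume = base area * height
Volume = 39 * 21
Volume = 819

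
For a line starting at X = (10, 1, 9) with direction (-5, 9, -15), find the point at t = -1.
P(-1) = (10 + (-5)(-1), 1 + 9(-1), 9 + (-15)(-1)) = (15, -8, 24)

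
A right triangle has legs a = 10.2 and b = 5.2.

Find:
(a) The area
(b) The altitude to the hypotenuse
(a) Area = ½ab = ½·10.2·5.2 = 26.52
(b) Hypotenuse c = √(10.2² + 5.2²) = √131.08 = 11.449
    Area = ½·c·h_c  →  h_c = 2·Area/c = 2·26.52/11.449 = 4.633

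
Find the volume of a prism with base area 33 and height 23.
Volume = base area * height
Volume = 33 * 23
Volume = 759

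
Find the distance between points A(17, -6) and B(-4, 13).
Using the distance formula: d = sqrt((x₂-x₁)² + (y₂-y₁)²)
dx = (-4) - 17 = -21
dy = 13 - (-6) = 19
d = sqrt((-21)² + 19²) = sqrt(441 + 361) = sqrt(802) = 28.32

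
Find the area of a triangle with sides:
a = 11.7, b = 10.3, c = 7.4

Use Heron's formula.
s = (a+b+c)/2 = (11.7+10.3+7.4)/2 = 14.7
A = √(s(s-a)(s-b)(s-c)) = √(14.7·3·4.4·7.3)
A = √1416.49 = 37.64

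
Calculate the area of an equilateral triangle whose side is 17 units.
Area = (sqrt(3)/4) * s²
Area = (sqrt(3)/4) * 17²
Area = (sqrt(3)/4) * 289
Area = 125.14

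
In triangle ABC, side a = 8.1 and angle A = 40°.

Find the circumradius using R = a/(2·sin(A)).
R = a/(2·sin(A)) = 8.1/(2·sin(40°))
R = 8.1/(2·0.642788) = 8.1/1.285575 = 6.301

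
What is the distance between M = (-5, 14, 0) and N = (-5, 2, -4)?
d = √[(0)² + (-12)² + (-4)²] = √160 = 12.65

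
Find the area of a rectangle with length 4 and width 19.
Area = length * width
Area = 4 * 19
Area = 76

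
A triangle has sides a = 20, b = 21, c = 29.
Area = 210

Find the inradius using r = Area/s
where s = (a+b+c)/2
s = (20+21+29)/2 = 35
r = Area/s = 210/35 = 6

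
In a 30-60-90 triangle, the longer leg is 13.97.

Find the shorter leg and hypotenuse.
In a 30-60-90 triangle, sides are in ratio 1 : √3 : 2.
Long leg = short leg·√3  →  short leg = 13.97/√3 = 8.066
Hypotenuse = 2·(short leg) = 2·13.97/√3 = 16.13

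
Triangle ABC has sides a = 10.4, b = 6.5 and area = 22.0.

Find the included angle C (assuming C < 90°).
Area = ½ab·sin(C)  →  sin(C) = 2·Area/(ab)
sin(C) = 2·22.0/(10.4·6.5) = 0.650888
C = arcsin(0.650888) = 40.61°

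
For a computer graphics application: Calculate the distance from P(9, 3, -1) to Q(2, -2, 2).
d = √[(-7)² + (-5)² + (3)²] = √83 = 9.11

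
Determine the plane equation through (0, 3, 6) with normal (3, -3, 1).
d = n·P = (3)(0) + (-3)(3) + (1)(6) = -3
Plane: 3x - 3y + z = -3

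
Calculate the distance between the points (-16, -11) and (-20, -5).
Using the distance formula: d = sqrt((x₂-x₁)² + (y₂-y₁)²)
dx = (-20) - (-16) = -4
dy = (-5) - (-11) = 6
d = sqrt((-4)² + 6²) = sqrt(16 + 36) = sqrt(52) = 7.21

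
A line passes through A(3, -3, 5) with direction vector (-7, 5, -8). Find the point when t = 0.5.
P(0.5) = (3 + (-7)(0.5), -3 + 5(0.5), 5 + (-8)(0.5)) = (-0.5, -0.5, 1)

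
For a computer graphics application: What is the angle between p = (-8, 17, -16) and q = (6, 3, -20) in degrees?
p·q = 323, |p|² = 609, |q|² = 445
cos θ = 323/√271005 ≈ 0.6205
θ ≈ 51.65°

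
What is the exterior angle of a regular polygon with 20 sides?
Exterior angle of a regular n-gon = 360/n
Exterior angle = 360/20
Exterior angle = 18 degrees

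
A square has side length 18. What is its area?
Area = s²
Area = 18²
Area = 324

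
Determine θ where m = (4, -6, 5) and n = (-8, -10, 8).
m·n = 68, |m|² = 77, |n|² = 228
cos θ = 68/√17556 ≈ 0.5132
θ ≈ 59.12°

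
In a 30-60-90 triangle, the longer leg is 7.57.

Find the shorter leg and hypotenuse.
In a 30-60-90 triangle, sides are in ratio 1 : √3 : 2.
Long leg = short leg·√3  →  short leg = 7.57/√3 = 4.371
Hypotenuse = 2·(short leg) = 2·7.57/√3 = 8.741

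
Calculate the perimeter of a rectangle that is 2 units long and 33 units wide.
Perimeter = 2 * (length + width)
Perimeter = 2 * (2 + 33)
Perimeter = 2 * 35
Perimeter = 70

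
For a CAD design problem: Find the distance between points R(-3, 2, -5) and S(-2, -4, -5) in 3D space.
d = √[(1)² + (-6)² + (0)²] = √37 = 6.083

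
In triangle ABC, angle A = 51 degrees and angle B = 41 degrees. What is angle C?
Sum of angles in a triangle = 180 degrees
Third angle = 180 - 51 - 41
Third angle = 88 degrees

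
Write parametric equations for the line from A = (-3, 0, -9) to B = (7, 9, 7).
Direction vector d = B - A = (10, 9, 16)
x = -3 + 10t, y = 0 + 9t, z = -9 + 16t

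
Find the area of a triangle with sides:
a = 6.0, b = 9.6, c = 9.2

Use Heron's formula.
s = (a+b+c)/2 = (6.0+9.6+9.2)/2 = 12.4
A = √(s(s-a)(s-b)(s-c)) = √(12.4·6.4·2.8·3.2)
A = √711.066 = 26.67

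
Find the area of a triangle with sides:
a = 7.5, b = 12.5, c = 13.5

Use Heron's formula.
s = (a+b+c)/2 = (7.5+12.5+13.5)/2 = 16.75
A = √(s(s-a)(s-b)(s-c)) = √(16.75·9.25·4.25·3.25)
A = √2140.07 = 46.26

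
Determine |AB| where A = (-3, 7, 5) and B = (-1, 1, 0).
d = √[(2)² + (-6)² + (-5)²] = √65 = 8.062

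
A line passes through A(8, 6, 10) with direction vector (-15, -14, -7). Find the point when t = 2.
P(2) = (8 + (-15)(2), 6 + (-14)(2), 10 + (-7)(2)) = (-22, -22, -4)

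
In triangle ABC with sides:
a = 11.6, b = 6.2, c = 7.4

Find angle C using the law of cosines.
cos(C) = (a² + b² - c²)/(2ab)
cos(C) = (11.6² + 6.2² - 7.4²)/(2·11.6·6.2) = 118.24/143.84 = 0.822024
C = arccos(0.822024) = 34.71°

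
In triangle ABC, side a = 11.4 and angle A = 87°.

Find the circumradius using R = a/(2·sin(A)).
R = a/(2·sin(A)) = 11.4/(2·sin(87°))
R = 11.4/(2·0.998630) = 11.4/1.997259 = 5.708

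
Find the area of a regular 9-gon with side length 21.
For a regular 9-gon with side length s = 21:
Apothem a = s / (2*tan(pi/9)) = 21 / (2*tan(pi/9)) ≈ 28.8485
Perimeter P = 9 * 21 = 189
Area = (1/2) * P * a = (1/2) * 189 * 28.8485 = 2726.18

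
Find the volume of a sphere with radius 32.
Volume = (4/3) * pi * r³
Volume = (4/3) * pi * 32³
Volume = (4/3) * pi * 32768
Volume = 137258.28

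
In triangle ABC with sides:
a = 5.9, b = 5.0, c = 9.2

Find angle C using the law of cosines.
cos(C) = (a² + b² - c²)/(2ab)
cos(C) = (5.9² + 5.0² - 9.2²)/(2·5.9·5.0) = -24.83/59 = -0.420847
C = arccos(-0.420847) = 114.9°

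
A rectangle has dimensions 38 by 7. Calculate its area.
Area = length * width
Area = 38 * 7
Area = 266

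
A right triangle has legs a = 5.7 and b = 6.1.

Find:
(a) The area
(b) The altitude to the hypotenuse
(a) Area = ½ab = ½·5.7·6.1 = 17.385
(b) Hypotenuse c = √(5.7² + 6.1²) = √69.7 = 8.34865
    Area = ½·c·h_c  →  h_c = 2·Area/c = 2·17.385/8.34865 = 4.165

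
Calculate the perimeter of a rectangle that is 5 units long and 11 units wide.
Perimeter = 2 * (length + width)
Perimeter = 2 * (5 + 11)
Perimeter = 2 * 16
Perimeter = 32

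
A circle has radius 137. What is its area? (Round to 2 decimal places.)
Area = pi * r²
Area = pi * 137²
Area = pi * 18769
Area = 58964.55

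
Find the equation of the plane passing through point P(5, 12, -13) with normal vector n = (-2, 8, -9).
d = n·P = (-2)(5) + (8)(12) + (-9)(-13) = 203
Plane: -2x + 8y - 9z = 203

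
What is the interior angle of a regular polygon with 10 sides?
Interior angle of a regular n-gon = (n-2)*180/n
Interior angle = (10-2)*180/10
Interior angle = 8*180/10
Interior angle = 1440/10
Interior angle = 144 degrees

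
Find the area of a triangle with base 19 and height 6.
Area = (1/2) * base * height
Area = (1/2) * 19 * 6
Area = 57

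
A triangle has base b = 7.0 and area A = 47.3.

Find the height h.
A = ½bh  →  h = 2A/b
h = 2·47.3/7.0 = 13.51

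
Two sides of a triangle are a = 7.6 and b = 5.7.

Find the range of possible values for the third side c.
By the triangle inequality: |a - b| < c < a + b
|7.6 - 5.7| < c < 7.6 + 5.7
1.9 < c < 13.3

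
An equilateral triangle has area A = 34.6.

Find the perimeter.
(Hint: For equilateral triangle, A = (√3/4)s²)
A = (√3/4)s²  →  s² = 4A/√3 = 4·34.6/√3 = 79.9053
s = 8.93898
Perimeter = 3s = 26.82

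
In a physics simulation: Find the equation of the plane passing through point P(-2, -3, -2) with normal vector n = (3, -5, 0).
d = n·P = (3)(-2) + (-5)(-3) + (0)(-2) = 9
Plane: 3x - 5y = 9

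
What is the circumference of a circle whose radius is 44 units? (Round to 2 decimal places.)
Circumference = 2 * pi * r
Circumference = 2 * pi * 44
Circumference = 276.46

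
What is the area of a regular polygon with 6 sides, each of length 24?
For a regular 6-gon with side length s = 24:
Apothem a = s / (2*tan(pi/6)) = 24 / (2*tan(pi/6)) ≈ 20.7846
Perimeter P = 6 * 24 = 144
Area = (1/2) * P * a = (1/2) * 144 * 20.7846 = 1496.49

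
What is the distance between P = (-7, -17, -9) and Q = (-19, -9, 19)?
d = √[(-12)² + (8)² + (28)²] = √992 = 31.5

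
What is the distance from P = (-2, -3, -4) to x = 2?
d = |1(-2) + 0(-3) + 0(-4) - (2)| / √(1² + 0² + 0²) = 4/√1 = 4.0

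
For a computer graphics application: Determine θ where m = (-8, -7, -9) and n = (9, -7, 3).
m·n = -50, |m|² = 194, |n|² = 139
cos θ = -50/√26966 ≈ -0.3045
θ ≈ 107.7°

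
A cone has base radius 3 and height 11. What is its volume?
Volume = (1/3) * pi * r² * h
Volume = (1/3) * pi * 3² * 11
Volume = (1/3) * pi * 9 * 11
Volume = (1/3) * pi * 99
Volume = 103.67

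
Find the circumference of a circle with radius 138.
Circumference = 2 * pi * r
Circumference = 2 * pi * 138
Circumference = 867.08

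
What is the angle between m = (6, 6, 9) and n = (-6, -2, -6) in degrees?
m·n = -102, |m|² = 153, |n|² = 76
cos θ = -102/√11628 ≈ -0.9459
θ ≈ 161.1°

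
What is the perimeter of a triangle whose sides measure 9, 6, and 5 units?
Perimeter = sum of all sides
Perimeter = 9 + 6 + 5
Perimeter = 20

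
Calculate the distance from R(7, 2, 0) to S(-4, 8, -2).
d = √[(-11)² + (6)² + (-2)²] = √161 = 12.69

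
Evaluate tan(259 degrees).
tan(259 degrees) = 5.1446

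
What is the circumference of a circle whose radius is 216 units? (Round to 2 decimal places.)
Circumference = 2 * pi * r
Circumference = 2 * pi * 216
Circumference = 1357.17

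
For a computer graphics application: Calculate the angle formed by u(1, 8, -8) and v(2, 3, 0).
u·v = 26, |u|² = 129, |v|² = 13
cos θ = 26/√1677 ≈ 0.6349
θ ≈ 50.59°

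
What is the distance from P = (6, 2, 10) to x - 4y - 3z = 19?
d = |1(6) + (-4)(2) + (-3)(10) - (19)| / √(1² + (-4)² + (-3)²) = 51/√26 = 10.0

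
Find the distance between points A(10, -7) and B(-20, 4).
Using the distance formula: d = sqrt((x₂-x₁)² + (y₂-y₁)²)
dx = (-20) - 10 = -30
dy = 4 - (-7) = 11
d = sqrt((-30)² + 11²) = sqrt(900 + 121) = sqrt(1021) = 31.95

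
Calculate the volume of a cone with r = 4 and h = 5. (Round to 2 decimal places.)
Volume = (1/3) * pi * r² * h
Volume = (1/3) * pi * 4² * 5
Volume = (1/3) * pi * 16 * 5
Volume = (1/3) * pi * 80
Volume = 83.78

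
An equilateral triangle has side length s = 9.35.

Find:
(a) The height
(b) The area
(a) Height h = s·√3/2 = 9.35·√3/2 = 8.097
(b) Area = (√3/4)·s² = (√3/4)·9.35² = (√3/4)·87.4225 = 37.86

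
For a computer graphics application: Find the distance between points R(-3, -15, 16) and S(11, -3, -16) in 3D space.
d = √[(14)² + (12)² + (-32)²] = √1364 = 36.93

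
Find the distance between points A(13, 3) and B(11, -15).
Using the distance formula: d = sqrt((x₂-x₁)² + (y₂-y₁)²)
dx = 11 - 13 = -2
dy = (-15) - 3 = -18
d = sqrt((-2)² + (-18)²) = sqrt(4 + 324) = sqrt(328) = 18.11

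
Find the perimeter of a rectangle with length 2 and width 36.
Perimeter = 2 * (length + width)
Perimeter = 2 * (2 + 36)
Perimeter = 2 * 38
Perimeter = 76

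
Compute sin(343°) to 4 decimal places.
sin(343 degrees) = -0.2924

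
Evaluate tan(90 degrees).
tan(90 degrees) = undefined
Decimal approximation: undefined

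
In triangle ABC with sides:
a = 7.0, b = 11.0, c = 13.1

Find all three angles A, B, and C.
By the law of cosines:
cos(A) = (b² + c² - a²)/(2bc) = 0.845281  →  A = 32.3°
cos(B) = (a² + c² - b²)/(2ac) = 0.543130  →  B = 57.1°
cos(C) = (a² + b² - c²)/(2ab) = -0.010455  →  C = 90.6°
Check: A + B + C = 180.0° ✓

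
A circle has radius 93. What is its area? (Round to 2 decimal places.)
Area = pi * r²
Area = pi * 93²
Area = pi * 8649
Area = 27171.63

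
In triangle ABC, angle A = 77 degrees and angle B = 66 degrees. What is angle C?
Sum of angles in a triangle = 180 degrees
Third angle = 180 - 77 - 66
Third angle = 37 degrees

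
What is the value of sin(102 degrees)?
sin(102 degrees) = 0.9781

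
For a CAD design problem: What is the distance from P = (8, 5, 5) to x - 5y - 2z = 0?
d = |1(8) + (-5)(5) + (-2)(5) - (0)| / √(1² + (-5)² + (-2)²) = 27/√30 = 4.93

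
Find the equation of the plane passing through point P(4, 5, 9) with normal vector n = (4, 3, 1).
d = n·P = (4)(4) + (3)(5) + (1)(9) = 40
Plane: 4x + 3y + z = 40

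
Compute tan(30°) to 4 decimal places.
tan(30 degrees) = sqrt(3)/3
Decimal approximation: 0.5774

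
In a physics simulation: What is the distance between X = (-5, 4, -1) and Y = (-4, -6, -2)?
d = √[(1)² + (-10)² + (-1)²] = √102 = 10.1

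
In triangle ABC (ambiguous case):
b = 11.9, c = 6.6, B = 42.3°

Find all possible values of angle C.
sin(C)/c = sin(B)/b  →  sin(C) = c·sin(B)/b = 6.6·sin(42.3°)/11.9 = 0.373267
C₁ = arcsin(0.373267) = 21.92°,  C₂ = 180° - C₁ = 158.08°
Check C₂: A = 180° - 42.3° - 158.08° = -20.38° ≤ 0, rejected
C = 21.92° (one solution)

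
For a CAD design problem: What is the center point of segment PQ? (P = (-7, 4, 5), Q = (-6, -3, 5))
Midpoint = ((-7-6)/2, (4-3)/2, (5+5)/2) = (-6.5, 0.5, 5)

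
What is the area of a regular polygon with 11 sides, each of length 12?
For a regular 11-gon with side length s = 12:
Apothem a = s / (2*tan(pi/11)) = 12 / (2*tan(pi/11)) ≈ 20.4341
Perimeter P = 11 * 12 = 132
Area = (1/2) * P * a = (1/2) * 132 * 20.4341 = 1348.65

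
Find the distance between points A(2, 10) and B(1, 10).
Using the distance formula: d = sqrt((x₂-x₁)² + (y₂-y₁)²)
dx = 1 - 2 = -1
dy = 10 - 10 = 0
d = sqrt((-1)² + 0²) = sqrt(1 + 0) = sqrt(1) = 1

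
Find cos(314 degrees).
cos(314 degrees) = 0.6947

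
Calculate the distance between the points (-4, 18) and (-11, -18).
Using the distance formula: d = sqrt((x₂-x₁)² + (y₂-y₁)²)
dx = (-11) - (-4) = -7
dy = (-18) - 18 = -36
d = sqrt((-7)² + (-36)²) = sqrt(49 + 1296) = sqrt(1345) = 36.67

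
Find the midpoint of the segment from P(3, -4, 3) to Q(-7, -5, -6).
Midpoint = ((3-7)/2, (-4-5)/2, (3-6)/2) = (-2, -4.5, -1.5)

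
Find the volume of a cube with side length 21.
Volume = s³
Volume = 21³
Volume = 9261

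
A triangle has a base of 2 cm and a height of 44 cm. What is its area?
Area = (1/2) * base * height
Area = (1/2) * 2 * 44
Area = 44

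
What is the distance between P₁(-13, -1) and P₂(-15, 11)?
Using the distance formula: d = sqrt((x₂-x₁)² + (y₂-y₁)²)
dx = (-15) - (-13) = -2
dy = 11 - (-1) = 12
d = sqrt((-2)² + 12²) = sqrt(4 + 144) = sqrt(148) = 12.17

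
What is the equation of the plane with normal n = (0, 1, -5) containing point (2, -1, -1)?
d = n·P = (0)(2) + (1)(-1) + (-5)(-1) = 4
Plane: y - 5z = 4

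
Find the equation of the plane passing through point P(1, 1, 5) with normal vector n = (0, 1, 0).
d = n·P = (0)(1) + (1)(1) + (0)(5) = 1
Plane: y = 1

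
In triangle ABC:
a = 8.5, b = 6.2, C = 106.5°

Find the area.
Using A = ½ab·sin(C):
A = ½·8.5·6.2·sin(106.5°) = ½·52.7·0.958820 = 25.26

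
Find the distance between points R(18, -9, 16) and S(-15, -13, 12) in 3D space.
d = √[(-33)² + (-4)² + (-4)²] = √1121 = 33.48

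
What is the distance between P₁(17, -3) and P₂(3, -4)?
Using the distance formula: d = sqrt((x₂-x₁)² + (y₂-y₁)²)
dx = 3 - 17 = -14
dy = (-4) - (-3) = -1
d = sqrt((-14)² + (-1)²) = sqrt(196 + 1) = sqrt(197) = 14.04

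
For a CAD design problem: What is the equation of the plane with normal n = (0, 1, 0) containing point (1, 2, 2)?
d = n·P = (0)(1) + (1)(2) + (0)(2) = 2
Plane: y = 2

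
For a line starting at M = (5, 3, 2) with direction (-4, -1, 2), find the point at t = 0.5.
P(0.5) = (5 + (-4)(0.5), 3 + (-1)(0.5), 2 + 2(0.5)) = (3, 2.5, 3)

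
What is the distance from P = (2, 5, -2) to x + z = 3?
d = |1(2) + 0(5) + 1(-2) - (3)| / √(1² + 0² + 1²) = 3/√2 = 2.121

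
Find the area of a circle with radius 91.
Area = pi * r²
Area = pi * 91²
Area = pi * 8281
Area = 26015.53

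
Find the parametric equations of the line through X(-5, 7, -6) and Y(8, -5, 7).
Direction vector d = Y - X = (13, -12, 13)
x = -5 + 13t, y = 7 - 12t, z = -6 + 13t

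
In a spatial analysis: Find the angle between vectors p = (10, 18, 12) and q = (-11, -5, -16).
p·q = -392, |p|² = 568, |q|² = 402
cos θ = -392/√228336 ≈ -0.8203
θ ≈ 145.1°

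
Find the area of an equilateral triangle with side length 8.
Area = (sqrt(3)/4) * s²
Area = (sqrt(3)/4) * 8²
Area = (sqrt(3)/4) * 64
Area = 27.71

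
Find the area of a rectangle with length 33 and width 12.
Area = length * width
Area = 33 * 12
Area = 396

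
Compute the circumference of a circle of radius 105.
Circumference = 2 * pi * r
Circumference = 2 * pi * 105
Circumference = 659.73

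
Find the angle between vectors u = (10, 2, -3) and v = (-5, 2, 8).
u·v = -70, |u|² = 113, |v|² = 93
cos θ = -70/√10509 ≈ -0.6828
θ ≈ 133.1°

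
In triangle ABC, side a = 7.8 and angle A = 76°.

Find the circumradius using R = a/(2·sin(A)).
R = a/(2·sin(A)) = 7.8/(2·sin(76°))
R = 7.8/(2·0.970296) = 7.8/1.940591 = 4.019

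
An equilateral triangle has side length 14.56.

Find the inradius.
For an equilateral triangle, r = s/(2√3) where s is the side.
r = 14.56/(2√3) = 14.56/3.464102 = 4.203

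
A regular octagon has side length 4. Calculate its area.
For a regular 8-gon with side length s = 4:
Apothem a = s / (2*tan(pi/8)) = 4 / (2*tan(pi/8)) ≈ 4.8284
Perimeter P = 8 * 4 = 32
Area = (1/2) * P * a = (1/2) * 32 * 4.8284 = 77.25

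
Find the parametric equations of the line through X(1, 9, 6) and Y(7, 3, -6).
Direction vector d = Y - X = (6, -6, -12)
x = 1 + 6t, y = 9 - 6t, z = 6 - 12t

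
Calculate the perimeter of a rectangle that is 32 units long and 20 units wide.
Perimeter = 2 * (length + width)
Perimeter = 2 * (32 + 20)
Perimeter = 2 * 52
Perimeter = 104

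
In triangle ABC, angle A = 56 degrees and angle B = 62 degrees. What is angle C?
Sum of angles in a triangle = 180 degrees
Third angle = 180 - 56 - 62
Third angle = 62 degrees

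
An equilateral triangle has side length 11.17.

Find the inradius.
For an equilateral triangle, r = s/(2√3) where s is the side.
r = 11.17/(2√3) = 11.17/3.464102 = 3.225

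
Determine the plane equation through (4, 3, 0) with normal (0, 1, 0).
d = n·P = (0)(4) + (1)(3) + (0)(0) = 3
Plane: y = 3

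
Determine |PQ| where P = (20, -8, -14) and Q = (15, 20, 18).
d = √[(-5)² + (28)² + (32)²] = √1833 = 42.81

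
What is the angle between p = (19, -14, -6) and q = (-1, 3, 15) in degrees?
p·q = -151, |p|² = 593, |q|² = 235
cos θ = -151/√139355 ≈ -0.4045
θ ≈ 113.9°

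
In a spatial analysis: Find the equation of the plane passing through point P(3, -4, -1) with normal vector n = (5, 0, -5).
d = n·P = (5)(3) + (0)(-4) + (-5)(-1) = 20
Plane: 5x - 5z = 20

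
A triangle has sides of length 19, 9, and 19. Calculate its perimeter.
Perimeter = sum of all sides
Perimeter = 19 + 9 + 19
Perimeter = 47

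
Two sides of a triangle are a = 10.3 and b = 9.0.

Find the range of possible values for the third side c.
By the triangle inequality: |a - b| < c < a + b
|10.3 - 9.0| < c < 10.3 + 9.0
1.3 < c < 19.3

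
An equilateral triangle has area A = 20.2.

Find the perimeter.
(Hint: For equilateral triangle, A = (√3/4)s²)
A = (√3/4)s²  →  s² = 4A/√3 = 4·20.2/√3 = 46.6499
s = 6.83007
Perimeter = 3s = 20.49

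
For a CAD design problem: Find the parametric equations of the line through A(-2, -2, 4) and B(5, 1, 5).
Direction vector d = B - A = (7, 3, 1)
x = -2 + 7t, y = -2 + 3t, z = 4 + t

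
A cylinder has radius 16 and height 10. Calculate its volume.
Volume = pi * r² * h
Volume = pi * 16² * 10
Volume = pi * 256 * 10
Volume = pi * 2560
Volume = 8042.48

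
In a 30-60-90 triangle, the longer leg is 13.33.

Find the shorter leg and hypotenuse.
In a 30-60-90 triangle, sides are in ratio 1 : √3 : 2.
Long leg = short leg·√3  →  short leg = 13.33/√3 = 7.696
Hypotenuse = 2·(short leg) = 2·13.33/√3 = 15.39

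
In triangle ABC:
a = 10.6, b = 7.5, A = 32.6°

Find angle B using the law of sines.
sin(B)/b = sin(A)/a
sin(B) = b·sin(A)/a = 7.5·sin(32.6°)/10.6 = 0.381206
B = arcsin(0.381206) = 22.41°  (b ≤ a, so B ≤ A and the acute solution is unique)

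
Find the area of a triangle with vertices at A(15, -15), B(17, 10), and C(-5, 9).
Using the coordinate formula: Area = (1/2)|x₁(y₂-y₃) + x₂(y₃-y₁) + x₃(y₁-y₂)|
Area = (1/2)|15(10-9) + 17(9-(-15)) + (-5)((-15)-10)|
Area = (1/2)|15*1 + 17*24 + (-5)*(-25)|
Area = (1/2)|15 + 408 + 125|
Area = (1/2)*548 = 274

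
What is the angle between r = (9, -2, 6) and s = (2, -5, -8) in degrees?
r·s = -20, |r|² = 121, |s|² = 93
cos θ = -20/√11253 ≈ -0.1885
θ ≈ 100.9°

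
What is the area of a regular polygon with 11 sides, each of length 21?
For a regular 11-gon with side length s = 21:
Apothem a = s / (2*tan(pi/11)) = 21 / (2*tan(pi/11)) ≈ 35.7597
Perimeter P = 11 * 21 = 231
Area = (1/2) * P * a = (1/2) * 231 * 35.7597 = 4130.25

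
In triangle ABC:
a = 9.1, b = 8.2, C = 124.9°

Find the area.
Using A = ½ab·sin(C):
A = ½·9.1·8.2·sin(124.9°) = ½·74.62·0.820152 = 30.6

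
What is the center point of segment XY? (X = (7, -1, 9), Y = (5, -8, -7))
Midpoint = ((7+5)/2, (-1-8)/2, (9-7)/2) = (6, -4.5, 1)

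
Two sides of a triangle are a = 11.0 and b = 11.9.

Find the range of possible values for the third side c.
By the triangle inequality: |a - b| < c < a + b
|11.0 - 11.9| < c < 11.0 + 11.9
0.9 < c < 22.9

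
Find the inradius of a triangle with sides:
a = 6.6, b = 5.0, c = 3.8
s = (a+b+c)/2 = (6.6+5.0+3.8)/2 = 7.7
Area = √(s(s-a)(s-b)(s-c)) = √(7.7·1.1·2.7·3.9) = 9.444
r = Area/s = 9.444/7.7 = 1.226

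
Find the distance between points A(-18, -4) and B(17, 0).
Using the distance formula: d = sqrt((x₂-x₁)² + (y₂-y₁)²)
dx = 17 - (-18) = 35
dy = 0 - (-4) = 4
d = sqrt(35² + 4²) = sqrt(1225 + 16) = sqrt(1241) = 35.23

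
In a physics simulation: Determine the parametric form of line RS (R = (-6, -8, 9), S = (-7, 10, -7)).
Direction vector d = S - R = (-1, 18, -16)
x = -6 - t, y = -8 + 18t, z = 9 - 16t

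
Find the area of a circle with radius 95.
Area = pi * r²
Area = pi * 95²
Area = pi * 9025
Area = 28352.87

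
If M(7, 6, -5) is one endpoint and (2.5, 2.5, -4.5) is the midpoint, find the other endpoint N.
N = (2×2.5 - 7, 2×2.5 - 6, 2×(-4.5) - (-5)) = (-2, -1, -4)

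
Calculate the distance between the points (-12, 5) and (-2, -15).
Using the distance formula: d = sqrt((x₂-x₁)² + (y₂-y₁)²)
dx = (-2) - (-12) = 10
dy = (-15) - 5 = -20
d = sqrt(10² + (-20)²) = sqrt(100 + 400) = sqrt(500) = 22.36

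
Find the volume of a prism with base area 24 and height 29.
Volume = base area * height
Volume = 24 * 29
Volume = 696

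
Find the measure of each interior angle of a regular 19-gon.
Interior angle of a regular n-gon = (n-2)*180/n
Interior angle = (19-2)*180/19
Interior angle = 17*180/19
Interior angle = 3060/19
Interior angle = 161.05 degrees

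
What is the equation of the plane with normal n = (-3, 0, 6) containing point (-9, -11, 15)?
d = n·P = (-3)(-9) + (0)(-11) + (6)(15) = 117
Plane: -3x + 6z = 117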